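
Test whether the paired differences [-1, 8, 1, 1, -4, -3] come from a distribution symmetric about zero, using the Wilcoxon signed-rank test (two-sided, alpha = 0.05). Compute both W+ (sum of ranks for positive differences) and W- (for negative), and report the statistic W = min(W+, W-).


Step 1: Drop any zero differences (none here) and take |d_i|.
|d| = [1, 8, 1, 1, 4, 3]
Step 2: Midrank |d_i| (ties get averaged ranks).
ranks: |1|->2, |8|->6, |1|->2, |1|->2, |4|->5, |3|->4
Step 3: Attach original signs; sum ranks with positive sign and with negative sign.
W+ = 6 + 2 + 2 = 10
W- = 2 + 5 + 4 = 11
(Check: W+ + W- = 21 should equal n(n+1)/2 = 21.)
Step 4: Test statistic W = min(W+, W-) = 10.
Step 5: Ties in |d|, so use the tie-corrected normal approximation.
        E[W] = n(n+1)/4 = 6*7/4 = 10.5.
        Tie groups: |d|=1 (t=3); sum(t^3 - t) = 24.
        Var[W] = n(n+1)(2n+1)/24 - sum(t^3-t)/48 = 546/24 - 24/48 = 22.25.
        z = (W - E[W]) / sqrt(Var[W]) = (10 - 10.5) / 4.7170 = -0.1060.
        Two-sided p = 2*Phi(z) = 0.915583.
Step 6: alpha = 0.05. fail to reject H0.

W+ = 10, W- = 11, W = min = 10, p = 0.915583, fail to reject H0.


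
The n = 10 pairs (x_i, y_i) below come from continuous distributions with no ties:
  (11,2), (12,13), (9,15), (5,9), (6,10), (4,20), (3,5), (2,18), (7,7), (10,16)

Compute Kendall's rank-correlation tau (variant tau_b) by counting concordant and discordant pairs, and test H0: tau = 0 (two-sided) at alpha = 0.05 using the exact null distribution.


Step 1: Enumerate the 45 unordered pairs (i,j) with i<j and classify each by sign(x_j-x_i) * sign(y_j-y_i).
  (1,2):dx=+1,dy=+11->C; (1,3):dx=-2,dy=+13->D; (1,4):dx=-6,dy=+7->D; (1,5):dx=-5,dy=+8->D
  (1,6):dx=-7,dy=+18->D; (1,7):dx=-8,dy=+3->D; (1,8):dx=-9,dy=+16->D; (1,9):dx=-4,dy=+5->D
  (1,10):dx=-1,dy=+14->D; (2,3):dx=-3,dy=+2->D; (2,4):dx=-7,dy=-4->C; (2,5):dx=-6,dy=-3->C
  (2,6):dx=-8,dy=+7->D; (2,7):dx=-9,dy=-8->C; (2,8):dx=-10,dy=+5->D; (2,9):dx=-5,dy=-6->C
  (2,10):dx=-2,dy=+3->D; (3,4):dx=-4,dy=-6->C; (3,5):dx=-3,dy=-5->C; (3,6):dx=-5,dy=+5->D
  (3,7):dx=-6,dy=-10->C; (3,8):dx=-7,dy=+3->D; (3,9):dx=-2,dy=-8->C; (3,10):dx=+1,dy=+1->C
  (4,5):dx=+1,dy=+1->C; (4,6):dx=-1,dy=+11->D; (4,7):dx=-2,dy=-4->C; (4,8):dx=-3,dy=+9->D
  (4,9):dx=+2,dy=-2->D; (4,10):dx=+5,dy=+7->C; (5,6):dx=-2,dy=+10->D; (5,7):dx=-3,dy=-5->C
  (5,8):dx=-4,dy=+8->D; (5,9):dx=+1,dy=-3->D; (5,10):dx=+4,dy=+6->C; (6,7):dx=-1,dy=-15->C
  (6,8):dx=-2,dy=-2->C; (6,9):dx=+3,dy=-13->D; (6,10):dx=+6,dy=-4->D; (7,8):dx=-1,dy=+13->D
  (7,9):dx=+4,dy=+2->C; (7,10):dx=+7,dy=+11->C; (8,9):dx=+5,dy=-11->D; (8,10):dx=+8,dy=-2->D
  (9,10):dx=+3,dy=+9->C
Step 2: C = 20, D = 25, total pairs = 45.
Step 3: tau = (C - D)/(n(n-1)/2) = (20 - 25)/45 = -0.111111.
Step 4: Exact two-sided p-value (enumerate n! = 3628800 permutations of y under H0): p = 0.727490.
Step 5: alpha = 0.05. fail to reject H0.

tau_b = -0.1111 (C=20, D=25), p = 0.727490, fail to reject H0.


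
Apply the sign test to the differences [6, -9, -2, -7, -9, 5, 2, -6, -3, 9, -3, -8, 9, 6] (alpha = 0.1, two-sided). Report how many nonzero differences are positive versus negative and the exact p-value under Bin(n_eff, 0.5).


Step 1: Discard zero differences. Original n = 14; n_eff = number of nonzero differences = 14.
Nonzero differences (with sign): +6, -9, -2, -7, -9, +5, +2, -6, -3, +9, -3, -8, +9, +6
Step 2: Count signs: positive = 6, negative = 8.
Step 3: Under H0: P(positive) = 0.5, so the number of positives S ~ Bin(14, 0.5).
Step 4: Two-sided exact p-value = sum of Bin(14,0.5) probabilities at or below the observed probability = 0.790527.
Step 5: alpha = 0.1. fail to reject H0.

n_eff = 14, pos = 6, neg = 8, p = 0.790527, fail to reject H0.


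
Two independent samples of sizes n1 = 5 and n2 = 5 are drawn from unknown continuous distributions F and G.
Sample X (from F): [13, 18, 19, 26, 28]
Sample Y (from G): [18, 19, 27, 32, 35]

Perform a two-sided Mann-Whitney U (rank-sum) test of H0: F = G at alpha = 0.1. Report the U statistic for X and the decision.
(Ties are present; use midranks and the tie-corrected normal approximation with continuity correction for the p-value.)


Step 1: Combine and sort all 10 observations; assign midranks.
sorted (value, group): (13,X), (18,X), (18,Y), (19,X), (19,Y), (26,X), (27,Y), (28,X), (32,Y), (35,Y)
ranks: 13->1, 18->2.5, 18->2.5, 19->4.5, 19->4.5, 26->6, 27->7, 28->8, 32->9, 35->10
Step 2: Rank sum for X: R1 = 1 + 2.5 + 4.5 + 6 + 8 = 22.
Step 3: U_X = R1 - n1(n1+1)/2 = 22 - 5*6/2 = 22 - 15 = 7.
       U_Y = n1*n2 - U_X = 25 - 7 = 18.
Step 4: Ties are present, so use the tie-corrected normal approximation (with continuity correction) for the p-value.
Step 5: p-value = 0.293326; compare to alpha = 0.1. fail to reject H0.

U_X = 7, p = 0.293326, fail to reject H0 at alpha = 0.1.


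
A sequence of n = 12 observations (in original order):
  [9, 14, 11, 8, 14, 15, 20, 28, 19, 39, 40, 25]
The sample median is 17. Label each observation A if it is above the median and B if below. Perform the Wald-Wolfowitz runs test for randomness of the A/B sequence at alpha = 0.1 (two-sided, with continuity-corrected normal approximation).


Step 1: Compute median = 17; label A = above, B = below.
Labels in order: BBBBBBAAAAAA  (n_A = 6, n_B = 6)
Step 2: Count runs R = 2.
Step 3: Under H0 (random ordering), E[R] = 2*n_A*n_B/(n_A+n_B) + 1 = 2*6*6/12 + 1 = 7.0000.
        Var[R] = 2*n_A*n_B*(2*n_A*n_B - n_A - n_B) / ((n_A+n_B)^2 * (n_A+n_B-1)) = 4320/1584 = 2.7273.
        SD[R] = 1.6514.
Step 4: Continuity-corrected z = (R + 0.5 - E[R]) / SD[R] = (2 + 0.5 - 7.0000) / 1.6514 = -2.7249.
Step 5: Two-sided p-value via normal approximation = 2*(1 - Phi(|z|)) = 0.006432.
Step 6: alpha = 0.1. reject H0.

R = 2, z = -2.7249, p = 0.006432, reject H0.


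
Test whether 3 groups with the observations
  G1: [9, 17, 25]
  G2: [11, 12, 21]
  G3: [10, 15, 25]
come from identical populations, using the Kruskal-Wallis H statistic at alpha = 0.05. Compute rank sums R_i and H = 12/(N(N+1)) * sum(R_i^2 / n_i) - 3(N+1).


Step 1: Combine all N = 9 observations and assign midranks.
sorted (value, group, rank): (9,G1,1), (10,G3,2), (11,G2,3), (12,G2,4), (15,G3,5), (17,G1,6), (21,G2,7), (25,G1,8.5), (25,G3,8.5)
Step 2: Sum ranks within each group.
R_1 = 15.5 (n_1 = 3)
R_2 = 14 (n_2 = 3)
R_3 = 15.5 (n_3 = 3)
Step 3: H = 12/(N(N+1)) * sum(R_i^2/n_i) - 3(N+1)
     = 12/(9*10) * (15.5^2/3 + 14^2/3 + 15.5^2/3) - 3*10
     = 0.133333 * 225.5 - 30
     = 0.066667.
Step 4: Ties present; correction factor C = 1 - 6/(9^3 - 9) = 0.991667. Corrected H = 0.066667 / 0.991667 = 0.067227.
Step 5: Under H0, H ~ chi^2(2); p-value = 0.966945.
Step 6: alpha = 0.05. fail to reject H0.

H = 0.0672, df = 2, p = 0.966945, fail to reject H0.


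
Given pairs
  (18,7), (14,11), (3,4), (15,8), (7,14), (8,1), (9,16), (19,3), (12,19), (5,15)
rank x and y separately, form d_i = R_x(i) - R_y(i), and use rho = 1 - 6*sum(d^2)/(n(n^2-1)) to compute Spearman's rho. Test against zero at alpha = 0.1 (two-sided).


Step 1: Rank x and y separately (midranks; no ties here).
rank(x): 18->9, 14->7, 3->1, 15->8, 7->3, 8->4, 9->5, 19->10, 12->6, 5->2
rank(y): 7->4, 11->6, 4->3, 8->5, 14->7, 1->1, 16->9, 3->2, 19->10, 15->8
Step 2: d_i = R_x(i) - R_y(i); compute d_i^2.
  (9-4)^2=25, (7-6)^2=1, (1-3)^2=4, (8-5)^2=9, (3-7)^2=16, (4-1)^2=9, (5-9)^2=16, (10-2)^2=64, (6-10)^2=16, (2-8)^2=36
sum(d^2) = 196.
Step 3: rho = 1 - 6*196 / (10*(10^2 - 1)) = 1 - 1176/990 = -0.187879.
Step 4: Under H0, t = rho * sqrt((n-2)/(1-rho^2)) = -0.5410 ~ t(8).
Step 5: Two-sided p-value from the t-distribution with 8 df = 0.603218.
Step 6: alpha = 0.1. fail to reject H0.

rho = -0.1879, p = 0.603218, fail to reject H0 at alpha = 0.1.


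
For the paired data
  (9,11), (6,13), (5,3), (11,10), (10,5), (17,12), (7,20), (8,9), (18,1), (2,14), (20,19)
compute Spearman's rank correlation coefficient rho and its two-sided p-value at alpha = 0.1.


Step 1: Rank x and y separately (midranks; no ties here).
rank(x): 9->6, 6->3, 5->2, 11->8, 10->7, 17->9, 7->4, 8->5, 18->10, 2->1, 20->11
rank(y): 11->6, 13->8, 3->2, 10->5, 5->3, 12->7, 20->11, 9->4, 1->1, 14->9, 19->10
Step 2: d_i = R_x(i) - R_y(i); compute d_i^2.
  (6-6)^2=0, (3-8)^2=25, (2-2)^2=0, (8-5)^2=9, (7-3)^2=16, (9-7)^2=4, (4-11)^2=49, (5-4)^2=1, (10-1)^2=81, (1-9)^2=64, (11-10)^2=1
sum(d^2) = 250.
Step 3: rho = 1 - 6*250 / (11*(11^2 - 1)) = 1 - 1500/1320 = -0.136364.
Step 4: Under H0, t = rho * sqrt((n-2)/(1-rho^2)) = -0.4129 ~ t(9).
Step 5: Two-sided p-value from the t-distribution with 9 df = 0.689309.
Step 6: alpha = 0.1. fail to reject H0.

rho = -0.1364, p = 0.689309, fail to reject H0 at alpha = 0.1.


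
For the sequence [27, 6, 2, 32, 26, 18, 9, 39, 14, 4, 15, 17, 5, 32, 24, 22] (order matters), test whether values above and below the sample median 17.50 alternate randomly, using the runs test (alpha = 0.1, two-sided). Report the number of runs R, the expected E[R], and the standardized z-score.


Step 1: Compute median = 17.50; label A = above, B = below.
Labels in order: ABBAAABABBBBBAAA  (n_A = 8, n_B = 8)
Step 2: Count runs R = 7.
Step 3: Under H0 (random ordering), E[R] = 2*n_A*n_B/(n_A+n_B) + 1 = 2*8*8/16 + 1 = 9.0000.
        Var[R] = 2*n_A*n_B*(2*n_A*n_B - n_A - n_B) / ((n_A+n_B)^2 * (n_A+n_B-1)) = 14336/3840 = 3.7333.
        SD[R] = 1.9322.
Step 4: Continuity-corrected z = (R + 0.5 - E[R]) / SD[R] = (7 + 0.5 - 9.0000) / 1.9322 = -0.7763.
Step 5: Two-sided p-value via normal approximation = 2*(1 - Phi(|z|)) = 0.437558.
Step 6: alpha = 0.1. fail to reject H0.

R = 7, z = -0.7763, p = 0.437558, fail to reject H0.


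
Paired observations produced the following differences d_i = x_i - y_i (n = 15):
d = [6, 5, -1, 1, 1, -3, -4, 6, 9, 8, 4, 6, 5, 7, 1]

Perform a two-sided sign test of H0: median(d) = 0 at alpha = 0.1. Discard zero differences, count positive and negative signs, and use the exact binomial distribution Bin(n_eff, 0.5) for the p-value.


Step 1: Discard zero differences. Original n = 15; n_eff = number of nonzero differences = 15.
Nonzero differences (with sign): +6, +5, -1, +1, +1, -3, -4, +6, +9, +8, +4, +6, +5, +7, +1
Step 2: Count signs: positive = 12, negative = 3.
Step 3: Under H0: P(positive) = 0.5, so the number of positives S ~ Bin(15, 0.5).
Step 4: Two-sided exact p-value = sum of Bin(15,0.5) probabilities at or below the observed probability = 0.035156.
Step 5: alpha = 0.1. reject H0.

n_eff = 15, pos = 12, neg = 3, p = 0.035156, reject H0.


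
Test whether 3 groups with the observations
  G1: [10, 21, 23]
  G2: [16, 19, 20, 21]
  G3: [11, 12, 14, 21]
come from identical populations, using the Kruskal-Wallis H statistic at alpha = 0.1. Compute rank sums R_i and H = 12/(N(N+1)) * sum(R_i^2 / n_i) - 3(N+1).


Step 1: Combine all N = 11 observations and assign midranks.
sorted (value, group, rank): (10,G1,1), (11,G3,2), (12,G3,3), (14,G3,4), (16,G2,5), (19,G2,6), (20,G2,7), (21,G1,9), (21,G2,9), (21,G3,9), (23,G1,11)
Step 2: Sum ranks within each group.
R_1 = 21 (n_1 = 3)
R_2 = 27 (n_2 = 4)
R_3 = 18 (n_3 = 4)
Step 3: H = 12/(N(N+1)) * sum(R_i^2/n_i) - 3(N+1)
     = 12/(11*12) * (21^2/3 + 27^2/4 + 18^2/4) - 3*12
     = 0.090909 * 410.25 - 36
     = 1.295455.
Step 4: Ties present; correction factor C = 1 - 24/(11^3 - 11) = 0.981818. Corrected H = 1.295455 / 0.981818 = 1.319444.
Step 5: Under H0, H ~ chi^2(2); p-value = 0.516995.
Step 6: alpha = 0.1. fail to reject H0.

H = 1.3194, df = 2, p = 0.516995, fail to reject H0.


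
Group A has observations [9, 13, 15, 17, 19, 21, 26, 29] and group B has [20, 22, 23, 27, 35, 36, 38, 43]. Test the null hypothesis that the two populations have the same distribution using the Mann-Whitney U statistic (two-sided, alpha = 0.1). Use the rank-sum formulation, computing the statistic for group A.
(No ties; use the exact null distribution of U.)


Step 1: Combine and sort all 16 observations; assign midranks.
sorted (value, group): (9,X), (13,X), (15,X), (17,X), (19,X), (20,Y), (21,X), (22,Y), (23,Y), (26,X), (27,Y), (29,X), (35,Y), (36,Y), (38,Y), (43,Y)
ranks: 9->1, 13->2, 15->3, 17->4, 19->5, 20->6, 21->7, 22->8, 23->9, 26->10, 27->11, 29->12, 35->13, 36->14, 38->15, 43->16
Step 2: Rank sum for X: R1 = 1 + 2 + 3 + 4 + 5 + 7 + 10 + 12 = 44.
Step 3: U_X = R1 - n1(n1+1)/2 = 44 - 8*9/2 = 44 - 36 = 8.
       U_Y = n1*n2 - U_X = 64 - 8 = 56.
Step 4: No ties, so the exact null distribution of U (based on enumerating the C(16,8) = 12870 equally likely rank assignments) gives the two-sided p-value.
Step 5: p-value = 0.010412; compare to alpha = 0.1. reject H0.

U_X = 8, p = 0.010412, reject H0 at alpha = 0.1.


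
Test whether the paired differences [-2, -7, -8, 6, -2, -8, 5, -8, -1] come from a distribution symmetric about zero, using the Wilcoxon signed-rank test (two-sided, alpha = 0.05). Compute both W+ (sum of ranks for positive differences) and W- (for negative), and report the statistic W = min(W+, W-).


Step 1: Drop any zero differences (none here) and take |d_i|.
|d| = [2, 7, 8, 6, 2, 8, 5, 8, 1]
Step 2: Midrank |d_i| (ties get averaged ranks).
ranks: |2|->2.5, |7|->6, |8|->8, |6|->5, |2|->2.5, |8|->8, |5|->4, |8|->8, |1|->1
Step 3: Attach original signs; sum ranks with positive sign and with negative sign.
W+ = 5 + 4 = 9
W- = 2.5 + 6 + 8 + 2.5 + 8 + 8 + 1 = 36
(Check: W+ + W- = 45 should equal n(n+1)/2 = 45.)
Step 4: Test statistic W = min(W+, W-) = 9.
Step 5: Ties in |d|, so use the tie-corrected normal approximation.
        E[W] = n(n+1)/4 = 9*10/4 = 22.5.
        Tie groups: |d|=2 (t=2), |d|=8 (t=3); sum(t^3 - t) = 30.
        Var[W] = n(n+1)(2n+1)/24 - sum(t^3-t)/48 = 1710/24 - 30/48 = 70.625.
        z = (W - E[W]) / sqrt(Var[W]) = (9 - 22.5) / 8.4039 = -1.6064.
        Two-sided p = 2*Phi(z) = 0.108185.
Step 6: alpha = 0.05. fail to reject H0.

W+ = 9, W- = 36, W = min = 9, p = 0.108185, fail to reject H0.


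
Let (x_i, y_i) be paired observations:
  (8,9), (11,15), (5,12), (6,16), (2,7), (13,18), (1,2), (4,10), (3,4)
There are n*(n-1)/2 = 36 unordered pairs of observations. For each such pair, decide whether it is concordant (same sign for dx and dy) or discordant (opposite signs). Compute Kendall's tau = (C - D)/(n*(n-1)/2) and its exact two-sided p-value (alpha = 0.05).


Step 1: Enumerate the 36 unordered pairs (i,j) with i<j and classify each by sign(x_j-x_i) * sign(y_j-y_i).
  (1,2):dx=+3,dy=+6->C; (1,3):dx=-3,dy=+3->D; (1,4):dx=-2,dy=+7->D; (1,5):dx=-6,dy=-2->C
  (1,6):dx=+5,dy=+9->C; (1,7):dx=-7,dy=-7->C; (1,8):dx=-4,dy=+1->D; (1,9):dx=-5,dy=-5->C
  (2,3):dx=-6,dy=-3->C; (2,4):dx=-5,dy=+1->D; (2,5):dx=-9,dy=-8->C; (2,6):dx=+2,dy=+3->C
  (2,7):dx=-10,dy=-13->C; (2,8):dx=-7,dy=-5->C; (2,9):dx=-8,dy=-11->C; (3,4):dx=+1,dy=+4->C
  (3,5):dx=-3,dy=-5->C; (3,6):dx=+8,dy=+6->C; (3,7):dx=-4,dy=-10->C; (3,8):dx=-1,dy=-2->C
  (3,9):dx=-2,dy=-8->C; (4,5):dx=-4,dy=-9->C; (4,6):dx=+7,dy=+2->C; (4,7):dx=-5,dy=-14->C
  (4,8):dx=-2,dy=-6->C; (4,9):dx=-3,dy=-12->C; (5,6):dx=+11,dy=+11->C; (5,7):dx=-1,dy=-5->C
  (5,8):dx=+2,dy=+3->C; (5,9):dx=+1,dy=-3->D; (6,7):dx=-12,dy=-16->C; (6,8):dx=-9,dy=-8->C
  (6,9):dx=-10,dy=-14->C; (7,8):dx=+3,dy=+8->C; (7,9):dx=+2,dy=+2->C; (8,9):dx=-1,dy=-6->C
Step 2: C = 31, D = 5, total pairs = 36.
Step 3: tau = (C - D)/(n(n-1)/2) = (31 - 5)/36 = 0.722222.
Step 4: Exact two-sided p-value (enumerate n! = 362880 permutations of y under H0): p = 0.005886.
Step 5: alpha = 0.05. reject H0.

tau_b = 0.7222 (C=31, D=5), p = 0.005886, reject H0.


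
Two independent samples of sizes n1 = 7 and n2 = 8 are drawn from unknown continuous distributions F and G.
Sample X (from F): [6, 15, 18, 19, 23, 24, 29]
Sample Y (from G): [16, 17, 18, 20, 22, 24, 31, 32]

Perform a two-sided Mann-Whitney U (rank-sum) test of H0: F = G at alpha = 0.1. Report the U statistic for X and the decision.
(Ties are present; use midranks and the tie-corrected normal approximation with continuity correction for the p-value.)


Step 1: Combine and sort all 15 observations; assign midranks.
sorted (value, group): (6,X), (15,X), (16,Y), (17,Y), (18,X), (18,Y), (19,X), (20,Y), (22,Y), (23,X), (24,X), (24,Y), (29,X), (31,Y), (32,Y)
ranks: 6->1, 15->2, 16->3, 17->4, 18->5.5, 18->5.5, 19->7, 20->8, 22->9, 23->10, 24->11.5, 24->11.5, 29->13, 31->14, 32->15
Step 2: Rank sum for X: R1 = 1 + 2 + 5.5 + 7 + 10 + 11.5 + 13 = 50.
Step 3: U_X = R1 - n1(n1+1)/2 = 50 - 7*8/2 = 50 - 28 = 22.
       U_Y = n1*n2 - U_X = 56 - 22 = 34.
Step 4: Ties are present, so use the tie-corrected normal approximation (with continuity correction) for the p-value.
Step 5: p-value = 0.523707; compare to alpha = 0.1. fail to reject H0.

U_X = 22, p = 0.523707, fail to reject H0 at alpha = 0.1.


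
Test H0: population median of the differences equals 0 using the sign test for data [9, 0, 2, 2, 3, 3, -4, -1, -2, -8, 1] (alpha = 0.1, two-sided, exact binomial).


Step 1: Discard zero differences. Original n = 11; n_eff = number of nonzero differences = 10.
Nonzero differences (with sign): +9, +2, +2, +3, +3, -4, -1, -2, -8, +1
Step 2: Count signs: positive = 6, negative = 4.
Step 3: Under H0: P(positive) = 0.5, so the number of positives S ~ Bin(10, 0.5).
Step 4: Two-sided exact p-value = sum of Bin(10,0.5) probabilities at or below the observed probability = 0.753906.
Step 5: alpha = 0.1. fail to reject H0.

n_eff = 10, pos = 6, neg = 4, p = 0.753906, fail to reject H0.


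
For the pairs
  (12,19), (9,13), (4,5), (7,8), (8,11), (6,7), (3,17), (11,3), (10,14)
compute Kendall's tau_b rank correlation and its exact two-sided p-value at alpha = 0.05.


Step 1: Enumerate the 36 unordered pairs (i,j) with i<j and classify each by sign(x_j-x_i) * sign(y_j-y_i).
  (1,2):dx=-3,dy=-6->C; (1,3):dx=-8,dy=-14->C; (1,4):dx=-5,dy=-11->C; (1,5):dx=-4,dy=-8->C
  (1,6):dx=-6,dy=-12->C; (1,7):dx=-9,dy=-2->C; (1,8):dx=-1,dy=-16->C; (1,9):dx=-2,dy=-5->C
  (2,3):dx=-5,dy=-8->C; (2,4):dx=-2,dy=-5->C; (2,5):dx=-1,dy=-2->C; (2,6):dx=-3,dy=-6->C
  (2,7):dx=-6,dy=+4->D; (2,8):dx=+2,dy=-10->D; (2,9):dx=+1,dy=+1->C; (3,4):dx=+3,dy=+3->C
  (3,5):dx=+4,dy=+6->C; (3,6):dx=+2,dy=+2->C; (3,7):dx=-1,dy=+12->D; (3,8):dx=+7,dy=-2->D
  (3,9):dx=+6,dy=+9->C; (4,5):dx=+1,dy=+3->C; (4,6):dx=-1,dy=-1->C; (4,7):dx=-4,dy=+9->D
  (4,8):dx=+4,dy=-5->D; (4,9):dx=+3,dy=+6->C; (5,6):dx=-2,dy=-4->C; (5,7):dx=-5,dy=+6->D
  (5,8):dx=+3,dy=-8->D; (5,9):dx=+2,dy=+3->C; (6,7):dx=-3,dy=+10->D; (6,8):dx=+5,dy=-4->D
  (6,9):dx=+4,dy=+7->C; (7,8):dx=+8,dy=-14->D; (7,9):dx=+7,dy=-3->D; (8,9):dx=-1,dy=+11->D
Step 2: C = 23, D = 13, total pairs = 36.
Step 3: tau = (C - D)/(n(n-1)/2) = (23 - 13)/36 = 0.277778.
Step 4: Exact two-sided p-value (enumerate n! = 362880 permutations of y under H0): p = 0.358488.
Step 5: alpha = 0.05. fail to reject H0.

tau_b = 0.2778 (C=23, D=13), p = 0.358488, fail to reject H0.


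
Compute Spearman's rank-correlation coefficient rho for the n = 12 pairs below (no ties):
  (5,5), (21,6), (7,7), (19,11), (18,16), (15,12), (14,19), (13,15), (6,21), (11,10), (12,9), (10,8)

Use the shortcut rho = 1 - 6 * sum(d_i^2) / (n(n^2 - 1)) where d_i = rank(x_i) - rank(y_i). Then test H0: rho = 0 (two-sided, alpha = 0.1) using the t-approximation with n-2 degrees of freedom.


Step 1: Rank x and y separately (midranks; no ties here).
rank(x): 5->1, 21->12, 7->3, 19->11, 18->10, 15->9, 14->8, 13->7, 6->2, 11->5, 12->6, 10->4
rank(y): 5->1, 6->2, 7->3, 11->7, 16->10, 12->8, 19->11, 15->9, 21->12, 10->6, 9->5, 8->4
Step 2: d_i = R_x(i) - R_y(i); compute d_i^2.
  (1-1)^2=0, (12-2)^2=100, (3-3)^2=0, (11-7)^2=16, (10-10)^2=0, (9-8)^2=1, (8-11)^2=9, (7-9)^2=4, (2-12)^2=100, (5-6)^2=1, (6-5)^2=1, (4-4)^2=0
sum(d^2) = 232.
Step 3: rho = 1 - 6*232 / (12*(12^2 - 1)) = 1 - 1392/1716 = 0.188811.
Step 4: Under H0, t = rho * sqrt((n-2)/(1-rho^2)) = 0.6080 ~ t(10).
Step 5: Two-sided p-value from the t-distribution with 10 df = 0.556737.
Step 6: alpha = 0.1. fail to reject H0.

rho = 0.1888, p = 0.556737, fail to reject H0 at alpha = 0.1.


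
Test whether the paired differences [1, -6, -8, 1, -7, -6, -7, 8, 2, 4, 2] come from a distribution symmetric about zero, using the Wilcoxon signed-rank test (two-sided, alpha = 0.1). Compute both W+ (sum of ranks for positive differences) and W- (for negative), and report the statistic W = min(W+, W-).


Step 1: Drop any zero differences (none here) and take |d_i|.
|d| = [1, 6, 8, 1, 7, 6, 7, 8, 2, 4, 2]
Step 2: Midrank |d_i| (ties get averaged ranks).
ranks: |1|->1.5, |6|->6.5, |8|->10.5, |1|->1.5, |7|->8.5, |6|->6.5, |7|->8.5, |8|->10.5, |2|->3.5, |4|->5, |2|->3.5
Step 3: Attach original signs; sum ranks with positive sign and with negative sign.
W+ = 1.5 + 1.5 + 10.5 + 3.5 + 5 + 3.5 = 25.5
W- = 6.5 + 10.5 + 8.5 + 6.5 + 8.5 = 40.5
(Check: W+ + W- = 66 should equal n(n+1)/2 = 66.)
Step 4: Test statistic W = min(W+, W-) = 25.5.
Step 5: Ties in |d|, so use the tie-corrected normal approximation.
        E[W] = n(n+1)/4 = 11*12/4 = 33.
        Tie groups: |d|=1 (t=2), |d|=2 (t=2), |d|=6 (t=2), |d|=7 (t=2), |d|=8 (t=2); sum(t^3 - t) = 30.
        Var[W] = n(n+1)(2n+1)/24 - sum(t^3-t)/48 = 3036/24 - 30/48 = 125.875.
        z = (W - E[W]) / sqrt(Var[W]) = (25.5 - 33) / 11.2194 = -0.6685.
        Two-sided p = 2*Phi(z) = 0.503824.
Step 6: alpha = 0.1. fail to reject H0.

W+ = 25.5, W- = 40.5, W = min = 25.5, p = 0.503824, fail to reject H0.


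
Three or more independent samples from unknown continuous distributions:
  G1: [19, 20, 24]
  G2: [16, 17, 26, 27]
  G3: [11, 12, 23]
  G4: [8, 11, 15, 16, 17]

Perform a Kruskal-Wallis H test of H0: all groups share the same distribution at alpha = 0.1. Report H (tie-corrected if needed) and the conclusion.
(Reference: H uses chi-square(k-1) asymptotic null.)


Step 1: Combine all N = 15 observations and assign midranks.
sorted (value, group, rank): (8,G4,1), (11,G3,2.5), (11,G4,2.5), (12,G3,4), (15,G4,5), (16,G2,6.5), (16,G4,6.5), (17,G2,8.5), (17,G4,8.5), (19,G1,10), (20,G1,11), (23,G3,12), (24,G1,13), (26,G2,14), (27,G2,15)
Step 2: Sum ranks within each group.
R_1 = 34 (n_1 = 3)
R_2 = 44 (n_2 = 4)
R_3 = 18.5 (n_3 = 3)
R_4 = 23.5 (n_4 = 5)
Step 3: H = 12/(N(N+1)) * sum(R_i^2/n_i) - 3(N+1)
     = 12/(15*16) * (34^2/3 + 44^2/4 + 18.5^2/3 + 23.5^2/5) - 3*16
     = 0.050000 * 1093.87 - 48
     = 6.693333.
Step 4: Ties present; correction factor C = 1 - 18/(15^3 - 15) = 0.994643. Corrected H = 6.693333 / 0.994643 = 6.729384.
Step 5: Under H0, H ~ chi^2(3); p-value = 0.081042.
Step 6: alpha = 0.1. reject H0.

H = 6.7294, df = 3, p = 0.081042, reject H0.


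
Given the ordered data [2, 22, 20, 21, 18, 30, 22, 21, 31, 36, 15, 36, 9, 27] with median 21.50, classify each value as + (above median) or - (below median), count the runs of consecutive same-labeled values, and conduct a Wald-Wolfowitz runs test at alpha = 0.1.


Step 1: Compute median = 21.50; label A = above, B = below.
Labels in order: BABBBAABAABABA  (n_A = 7, n_B = 7)
Step 2: Count runs R = 10.
Step 3: Under H0 (random ordering), E[R] = 2*n_A*n_B/(n_A+n_B) + 1 = 2*7*7/14 + 1 = 8.0000.
        Var[R] = 2*n_A*n_B*(2*n_A*n_B - n_A - n_B) / ((n_A+n_B)^2 * (n_A+n_B-1)) = 8232/2548 = 3.2308.
        SD[R] = 1.7974.
Step 4: Continuity-corrected z = (R - 0.5 - E[R]) / SD[R] = (10 - 0.5 - 8.0000) / 1.7974 = 0.8345.
Step 5: Two-sided p-value via normal approximation = 2*(1 - Phi(|z|)) = 0.403986.
Step 6: alpha = 0.1. fail to reject H0.

R = 10, z = 0.8345, p = 0.403986, fail to reject H0.


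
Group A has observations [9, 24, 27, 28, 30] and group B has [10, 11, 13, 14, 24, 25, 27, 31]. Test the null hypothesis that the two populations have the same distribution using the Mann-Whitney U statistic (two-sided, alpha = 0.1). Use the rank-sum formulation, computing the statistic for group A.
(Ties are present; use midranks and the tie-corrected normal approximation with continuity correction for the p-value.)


Step 1: Combine and sort all 13 observations; assign midranks.
sorted (value, group): (9,X), (10,Y), (11,Y), (13,Y), (14,Y), (24,X), (24,Y), (25,Y), (27,X), (27,Y), (28,X), (30,X), (31,Y)
ranks: 9->1, 10->2, 11->3, 13->4, 14->5, 24->6.5, 24->6.5, 25->8, 27->9.5, 27->9.5, 28->11, 30->12, 31->13
Step 2: Rank sum for X: R1 = 1 + 6.5 + 9.5 + 11 + 12 = 40.
Step 3: U_X = R1 - n1(n1+1)/2 = 40 - 5*6/2 = 40 - 15 = 25.
       U_Y = n1*n2 - U_X = 40 - 25 = 15.
Step 4: Ties are present, so use the tie-corrected normal approximation (with continuity correction) for the p-value.
Step 5: p-value = 0.508901; compare to alpha = 0.1. fail to reject H0.

U_X = 25, p = 0.508901, fail to reject H0 at alpha = 0.1.


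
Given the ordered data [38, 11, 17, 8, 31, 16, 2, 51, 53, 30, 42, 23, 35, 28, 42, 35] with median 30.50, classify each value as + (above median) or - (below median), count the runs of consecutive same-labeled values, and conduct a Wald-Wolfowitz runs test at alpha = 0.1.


Step 1: Compute median = 30.50; label A = above, B = below.
Labels in order: ABBBABBAABABABAA  (n_A = 8, n_B = 8)
Step 2: Count runs R = 11.
Step 3: Under H0 (random ordering), E[R] = 2*n_A*n_B/(n_A+n_B) + 1 = 2*8*8/16 + 1 = 9.0000.
        Var[R] = 2*n_A*n_B*(2*n_A*n_B - n_A - n_B) / ((n_A+n_B)^2 * (n_A+n_B-1)) = 14336/3840 = 3.7333.
        SD[R] = 1.9322.
Step 4: Continuity-corrected z = (R - 0.5 - E[R]) / SD[R] = (11 - 0.5 - 9.0000) / 1.9322 = 0.7763.
Step 5: Two-sided p-value via normal approximation = 2*(1 - Phi(|z|)) = 0.437558.
Step 6: alpha = 0.1. fail to reject H0.

R = 11, z = 0.7763, p = 0.437558, fail to reject H0.


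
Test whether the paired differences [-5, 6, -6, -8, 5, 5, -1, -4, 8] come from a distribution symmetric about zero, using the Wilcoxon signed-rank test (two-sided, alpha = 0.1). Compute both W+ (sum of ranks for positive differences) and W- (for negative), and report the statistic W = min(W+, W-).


Step 1: Drop any zero differences (none here) and take |d_i|.
|d| = [5, 6, 6, 8, 5, 5, 1, 4, 8]
Step 2: Midrank |d_i| (ties get averaged ranks).
ranks: |5|->4, |6|->6.5, |6|->6.5, |8|->8.5, |5|->4, |5|->4, |1|->1, |4|->2, |8|->8.5
Step 3: Attach original signs; sum ranks with positive sign and with negative sign.
W+ = 6.5 + 4 + 4 + 8.5 = 23
W- = 4 + 6.5 + 8.5 + 1 + 2 = 22
(Check: W+ + W- = 45 should equal n(n+1)/2 = 45.)
Step 4: Test statistic W = min(W+, W-) = 22.
Step 5: Ties in |d|, so use the tie-corrected normal approximation.
        E[W] = n(n+1)/4 = 9*10/4 = 22.5.
        Tie groups: |d|=5 (t=3), |d|=6 (t=2), |d|=8 (t=2); sum(t^3 - t) = 36.
        Var[W] = n(n+1)(2n+1)/24 - sum(t^3-t)/48 = 1710/24 - 36/48 = 70.5.
        z = (W - E[W]) / sqrt(Var[W]) = (22 - 22.5) / 8.3964 = -0.0595.
        Two-sided p = 2*Phi(z) = 0.952515.
Step 6: alpha = 0.1. fail to reject H0.

W+ = 23, W- = 22, W = min = 22, p = 0.952515, fail to reject H0.


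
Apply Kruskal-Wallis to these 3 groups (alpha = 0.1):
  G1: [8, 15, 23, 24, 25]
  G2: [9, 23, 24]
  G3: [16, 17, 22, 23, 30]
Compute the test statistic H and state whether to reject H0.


Step 1: Combine all N = 13 observations and assign midranks.
sorted (value, group, rank): (8,G1,1), (9,G2,2), (15,G1,3), (16,G3,4), (17,G3,5), (22,G3,6), (23,G1,8), (23,G2,8), (23,G3,8), (24,G1,10.5), (24,G2,10.5), (25,G1,12), (30,G3,13)
Step 2: Sum ranks within each group.
R_1 = 34.5 (n_1 = 5)
R_2 = 20.5 (n_2 = 3)
R_3 = 36 (n_3 = 5)
Step 3: H = 12/(N(N+1)) * sum(R_i^2/n_i) - 3(N+1)
     = 12/(13*14) * (34.5^2/5 + 20.5^2/3 + 36^2/5) - 3*14
     = 0.065934 * 637.333 - 42
     = 0.021978.
Step 4: Ties present; correction factor C = 1 - 30/(13^3 - 13) = 0.986264. Corrected H = 0.021978 / 0.986264 = 0.022284.
Step 5: Under H0, H ~ chi^2(2); p-value = 0.988920.
Step 6: alpha = 0.1. fail to reject H0.

H = 0.0223, df = 2, p = 0.988920, fail to reject H0.


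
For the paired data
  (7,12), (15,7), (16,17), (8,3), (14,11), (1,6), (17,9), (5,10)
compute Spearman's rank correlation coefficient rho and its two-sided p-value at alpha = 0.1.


Step 1: Rank x and y separately (midranks; no ties here).
rank(x): 7->3, 15->6, 16->7, 8->4, 14->5, 1->1, 17->8, 5->2
rank(y): 12->7, 7->3, 17->8, 3->1, 11->6, 6->2, 9->4, 10->5
Step 2: d_i = R_x(i) - R_y(i); compute d_i^2.
  (3-7)^2=16, (6-3)^2=9, (7-8)^2=1, (4-1)^2=9, (5-6)^2=1, (1-2)^2=1, (8-4)^2=16, (2-5)^2=9
sum(d^2) = 62.
Step 3: rho = 1 - 6*62 / (8*(8^2 - 1)) = 1 - 372/504 = 0.261905.
Step 4: Under H0, t = rho * sqrt((n-2)/(1-rho^2)) = 0.6647 ~ t(6).
Step 5: Two-sided p-value from the t-distribution with 6 df = 0.530923.
Step 6: alpha = 0.1. fail to reject H0.

rho = 0.2619, p = 0.530923, fail to reject H0 at alpha = 0.1.


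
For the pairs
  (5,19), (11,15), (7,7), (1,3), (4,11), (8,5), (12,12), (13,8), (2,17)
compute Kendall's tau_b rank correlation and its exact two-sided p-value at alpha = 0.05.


Step 1: Enumerate the 36 unordered pairs (i,j) with i<j and classify each by sign(x_j-x_i) * sign(y_j-y_i).
  (1,2):dx=+6,dy=-4->D; (1,3):dx=+2,dy=-12->D; (1,4):dx=-4,dy=-16->C; (1,5):dx=-1,dy=-8->C
  (1,6):dx=+3,dy=-14->D; (1,7):dx=+7,dy=-7->D; (1,8):dx=+8,dy=-11->D; (1,9):dx=-3,dy=-2->C
  (2,3):dx=-4,dy=-8->C; (2,4):dx=-10,dy=-12->C; (2,5):dx=-7,dy=-4->C; (2,6):dx=-3,dy=-10->C
  (2,7):dx=+1,dy=-3->D; (2,8):dx=+2,dy=-7->D; (2,9):dx=-9,dy=+2->D; (3,4):dx=-6,dy=-4->C
  (3,5):dx=-3,dy=+4->D; (3,6):dx=+1,dy=-2->D; (3,7):dx=+5,dy=+5->C; (3,8):dx=+6,dy=+1->C
  (3,9):dx=-5,dy=+10->D; (4,5):dx=+3,dy=+8->C; (4,6):dx=+7,dy=+2->C; (4,7):dx=+11,dy=+9->C
  (4,8):dx=+12,dy=+5->C; (4,9):dx=+1,dy=+14->C; (5,6):dx=+4,dy=-6->D; (5,7):dx=+8,dy=+1->C
  (5,8):dx=+9,dy=-3->D; (5,9):dx=-2,dy=+6->D; (6,7):dx=+4,dy=+7->C; (6,8):dx=+5,dy=+3->C
  (6,9):dx=-6,dy=+12->D; (7,8):dx=+1,dy=-4->D; (7,9):dx=-10,dy=+5->D; (8,9):dx=-11,dy=+9->D
Step 2: C = 18, D = 18, total pairs = 36.
Step 3: tau = (C - D)/(n(n-1)/2) = (18 - 18)/36 = 0.000000.
Step 4: Exact two-sided p-value (enumerate n! = 362880 permutations of y under H0): p = 1.000000.
Step 5: alpha = 0.05. fail to reject H0.

tau_b = 0.0000 (C=18, D=18), p = 1.000000, fail to reject H0.


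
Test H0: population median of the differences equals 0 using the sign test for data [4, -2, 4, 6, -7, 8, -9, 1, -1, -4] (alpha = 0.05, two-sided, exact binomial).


Step 1: Discard zero differences. Original n = 10; n_eff = number of nonzero differences = 10.
Nonzero differences (with sign): +4, -2, +4, +6, -7, +8, -9, +1, -1, -4
Step 2: Count signs: positive = 5, negative = 5.
Step 3: Under H0: P(positive) = 0.5, so the number of positives S ~ Bin(10, 0.5).
Step 4: Two-sided exact p-value = sum of Bin(10,0.5) probabilities at or below the observed probability = 1.000000.
Step 5: alpha = 0.05. fail to reject H0.

n_eff = 10, pos = 5, neg = 5, p = 1.000000, fail to reject H0.


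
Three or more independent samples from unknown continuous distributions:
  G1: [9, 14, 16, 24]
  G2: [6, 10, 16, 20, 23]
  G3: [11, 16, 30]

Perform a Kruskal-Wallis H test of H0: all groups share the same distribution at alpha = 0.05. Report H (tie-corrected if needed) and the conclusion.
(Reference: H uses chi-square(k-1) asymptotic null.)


Step 1: Combine all N = 12 observations and assign midranks.
sorted (value, group, rank): (6,G2,1), (9,G1,2), (10,G2,3), (11,G3,4), (14,G1,5), (16,G1,7), (16,G2,7), (16,G3,7), (20,G2,9), (23,G2,10), (24,G1,11), (30,G3,12)
Step 2: Sum ranks within each group.
R_1 = 25 (n_1 = 4)
R_2 = 30 (n_2 = 5)
R_3 = 23 (n_3 = 3)
Step 3: H = 12/(N(N+1)) * sum(R_i^2/n_i) - 3(N+1)
     = 12/(12*13) * (25^2/4 + 30^2/5 + 23^2/3) - 3*13
     = 0.076923 * 512.583 - 39
     = 0.429487.
Step 4: Ties present; correction factor C = 1 - 24/(12^3 - 12) = 0.986014. Corrected H = 0.429487 / 0.986014 = 0.435579.
Step 5: Under H0, H ~ chi^2(2); p-value = 0.804295.
Step 6: alpha = 0.05. fail to reject H0.

H = 0.4356, df = 2, p = 0.804295, fail to reject H0.


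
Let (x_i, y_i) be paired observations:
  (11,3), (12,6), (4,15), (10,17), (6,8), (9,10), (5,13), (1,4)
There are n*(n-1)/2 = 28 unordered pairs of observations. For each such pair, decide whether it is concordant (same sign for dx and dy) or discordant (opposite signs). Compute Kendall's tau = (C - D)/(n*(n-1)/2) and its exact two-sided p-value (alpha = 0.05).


Step 1: Enumerate the 28 unordered pairs (i,j) with i<j and classify each by sign(x_j-x_i) * sign(y_j-y_i).
  (1,2):dx=+1,dy=+3->C; (1,3):dx=-7,dy=+12->D; (1,4):dx=-1,dy=+14->D; (1,5):dx=-5,dy=+5->D
  (1,6):dx=-2,dy=+7->D; (1,7):dx=-6,dy=+10->D; (1,8):dx=-10,dy=+1->D; (2,3):dx=-8,dy=+9->D
  (2,4):dx=-2,dy=+11->D; (2,5):dx=-6,dy=+2->D; (2,6):dx=-3,dy=+4->D; (2,7):dx=-7,dy=+7->D
  (2,8):dx=-11,dy=-2->C; (3,4):dx=+6,dy=+2->C; (3,5):dx=+2,dy=-7->D; (3,6):dx=+5,dy=-5->D
  (3,7):dx=+1,dy=-2->D; (3,8):dx=-3,dy=-11->C; (4,5):dx=-4,dy=-9->C; (4,6):dx=-1,dy=-7->C
  (4,7):dx=-5,dy=-4->C; (4,8):dx=-9,dy=-13->C; (5,6):dx=+3,dy=+2->C; (5,7):dx=-1,dy=+5->D
  (5,8):dx=-5,dy=-4->C; (6,7):dx=-4,dy=+3->D; (6,8):dx=-8,dy=-6->C; (7,8):dx=-4,dy=-9->C
Step 2: C = 12, D = 16, total pairs = 28.
Step 3: tau = (C - D)/(n(n-1)/2) = (12 - 16)/28 = -0.142857.
Step 4: Exact two-sided p-value (enumerate n! = 40320 permutations of y under H0): p = 0.719544.
Step 5: alpha = 0.05. fail to reject H0.

tau_b = -0.1429 (C=12, D=16), p = 0.719544, fail to reject H0.


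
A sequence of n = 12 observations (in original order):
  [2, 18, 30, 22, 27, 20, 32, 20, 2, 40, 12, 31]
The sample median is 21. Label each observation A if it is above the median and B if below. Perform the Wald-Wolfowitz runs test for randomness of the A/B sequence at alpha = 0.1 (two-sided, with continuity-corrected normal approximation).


Step 1: Compute median = 21; label A = above, B = below.
Labels in order: BBAAABABBABA  (n_A = 6, n_B = 6)
Step 2: Count runs R = 8.
Step 3: Under H0 (random ordering), E[R] = 2*n_A*n_B/(n_A+n_B) + 1 = 2*6*6/12 + 1 = 7.0000.
        Var[R] = 2*n_A*n_B*(2*n_A*n_B - n_A - n_B) / ((n_A+n_B)^2 * (n_A+n_B-1)) = 4320/1584 = 2.7273.
        SD[R] = 1.6514.
Step 4: Continuity-corrected z = (R - 0.5 - E[R]) / SD[R] = (8 - 0.5 - 7.0000) / 1.6514 = 0.3028.
Step 5: Two-sided p-value via normal approximation = 2*(1 - Phi(|z|)) = 0.762069.
Step 6: alpha = 0.1. fail to reject H0.

R = 8, z = 0.3028, p = 0.762069, fail to reject H0.


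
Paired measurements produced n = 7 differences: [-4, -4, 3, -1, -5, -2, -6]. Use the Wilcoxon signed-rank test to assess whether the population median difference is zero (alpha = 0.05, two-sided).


Step 1: Drop any zero differences (none here) and take |d_i|.
|d| = [4, 4, 3, 1, 5, 2, 6]
Step 2: Midrank |d_i| (ties get averaged ranks).
ranks: |4|->4.5, |4|->4.5, |3|->3, |1|->1, |5|->6, |2|->2, |6|->7
Step 3: Attach original signs; sum ranks with positive sign and with negative sign.
W+ = 3 = 3
W- = 4.5 + 4.5 + 1 + 6 + 2 + 7 = 25
(Check: W+ + W- = 28 should equal n(n+1)/2 = 28.)
Step 4: Test statistic W = min(W+, W-) = 3.
Step 5: Ties in |d|, so use the tie-corrected normal approximation.
        E[W] = n(n+1)/4 = 7*8/4 = 14.
        Tie groups: |d|=4 (t=2); sum(t^3 - t) = 6.
        Var[W] = n(n+1)(2n+1)/24 - sum(t^3-t)/48 = 840/24 - 6/48 = 34.875.
        z = (W - E[W]) / sqrt(Var[W]) = (3 - 14) / 5.9055 = -1.8627.
        Two-sided p = 2*Phi(z) = 0.062509.
Step 6: alpha = 0.05. fail to reject H0.

W+ = 3, W- = 25, W = min = 3, p = 0.062509, fail to reject H0.


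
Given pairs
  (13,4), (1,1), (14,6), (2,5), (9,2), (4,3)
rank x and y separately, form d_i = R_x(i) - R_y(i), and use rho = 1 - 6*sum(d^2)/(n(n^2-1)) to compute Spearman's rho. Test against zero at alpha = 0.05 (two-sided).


Step 1: Rank x and y separately (midranks; no ties here).
rank(x): 13->5, 1->1, 14->6, 2->2, 9->4, 4->3
rank(y): 4->4, 1->1, 6->6, 5->5, 2->2, 3->3
Step 2: d_i = R_x(i) - R_y(i); compute d_i^2.
  (5-4)^2=1, (1-1)^2=0, (6-6)^2=0, (2-5)^2=9, (4-2)^2=4, (3-3)^2=0
sum(d^2) = 14.
Step 3: rho = 1 - 6*14 / (6*(6^2 - 1)) = 1 - 84/210 = 0.600000.
Step 4: Under H0, t = rho * sqrt((n-2)/(1-rho^2)) = 1.5000 ~ t(4).
Step 5: Two-sided p-value from the t-distribution with 4 df = 0.208000.
Step 6: alpha = 0.05. fail to reject H0.

rho = 0.6000, p = 0.208000, fail to reject H0 at alpha = 0.05.


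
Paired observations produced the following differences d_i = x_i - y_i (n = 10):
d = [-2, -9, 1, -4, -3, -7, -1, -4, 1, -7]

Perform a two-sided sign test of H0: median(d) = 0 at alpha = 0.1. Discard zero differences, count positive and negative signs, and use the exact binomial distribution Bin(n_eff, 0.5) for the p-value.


Step 1: Discard zero differences. Original n = 10; n_eff = number of nonzero differences = 10.
Nonzero differences (with sign): -2, -9, +1, -4, -3, -7, -1, -4, +1, -7
Step 2: Count signs: positive = 2, negative = 8.
Step 3: Under H0: P(positive) = 0.5, so the number of positives S ~ Bin(10, 0.5).
Step 4: Two-sided exact p-value = sum of Bin(10,0.5) probabilities at or below the observed probability = 0.109375.
Step 5: alpha = 0.1. fail to reject H0.

n_eff = 10, pos = 2, neg = 8, p = 0.109375, fail to reject H0.


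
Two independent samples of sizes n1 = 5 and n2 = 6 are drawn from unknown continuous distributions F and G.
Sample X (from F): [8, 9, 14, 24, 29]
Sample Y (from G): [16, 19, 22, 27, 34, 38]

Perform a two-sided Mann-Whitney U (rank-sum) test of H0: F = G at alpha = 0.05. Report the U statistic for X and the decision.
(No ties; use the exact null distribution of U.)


Step 1: Combine and sort all 11 observations; assign midranks.
sorted (value, group): (8,X), (9,X), (14,X), (16,Y), (19,Y), (22,Y), (24,X), (27,Y), (29,X), (34,Y), (38,Y)
ranks: 8->1, 9->2, 14->3, 16->4, 19->5, 22->6, 24->7, 27->8, 29->9, 34->10, 38->11
Step 2: Rank sum for X: R1 = 1 + 2 + 3 + 7 + 9 = 22.
Step 3: U_X = R1 - n1(n1+1)/2 = 22 - 5*6/2 = 22 - 15 = 7.
       U_Y = n1*n2 - U_X = 30 - 7 = 23.
Step 4: No ties, so the exact null distribution of U (based on enumerating the C(11,5) = 462 equally likely rank assignments) gives the two-sided p-value.
Step 5: p-value = 0.177489; compare to alpha = 0.05. fail to reject H0.

U_X = 7, p = 0.177489, fail to reject H0 at alpha = 0.05.


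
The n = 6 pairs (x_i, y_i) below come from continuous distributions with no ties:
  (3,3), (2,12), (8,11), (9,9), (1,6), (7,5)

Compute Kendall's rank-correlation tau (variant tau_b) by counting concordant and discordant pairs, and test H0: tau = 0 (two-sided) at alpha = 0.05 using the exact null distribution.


Step 1: Enumerate the 15 unordered pairs (i,j) with i<j and classify each by sign(x_j-x_i) * sign(y_j-y_i).
  (1,2):dx=-1,dy=+9->D; (1,3):dx=+5,dy=+8->C; (1,4):dx=+6,dy=+6->C; (1,5):dx=-2,dy=+3->D
  (1,6):dx=+4,dy=+2->C; (2,3):dx=+6,dy=-1->D; (2,4):dx=+7,dy=-3->D; (2,5):dx=-1,dy=-6->C
  (2,6):dx=+5,dy=-7->D; (3,4):dx=+1,dy=-2->D; (3,5):dx=-7,dy=-5->C; (3,6):dx=-1,dy=-6->C
  (4,5):dx=-8,dy=-3->C; (4,6):dx=-2,dy=-4->C; (5,6):dx=+6,dy=-1->D
Step 2: C = 8, D = 7, total pairs = 15.
Step 3: tau = (C - D)/(n(n-1)/2) = (8 - 7)/15 = 0.066667.
Step 4: Exact two-sided p-value (enumerate n! = 720 permutations of y under H0): p = 1.000000.
Step 5: alpha = 0.05. fail to reject H0.

tau_b = 0.0667 (C=8, D=7), p = 1.000000, fail to reject H0.


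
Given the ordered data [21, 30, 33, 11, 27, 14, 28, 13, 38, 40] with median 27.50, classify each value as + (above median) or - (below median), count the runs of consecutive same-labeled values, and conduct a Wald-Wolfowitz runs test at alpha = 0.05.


Step 1: Compute median = 27.50; label A = above, B = below.
Labels in order: BAABBBABAA  (n_A = 5, n_B = 5)
Step 2: Count runs R = 6.
Step 3: Under H0 (random ordering), E[R] = 2*n_A*n_B/(n_A+n_B) + 1 = 2*5*5/10 + 1 = 6.0000.
        Var[R] = 2*n_A*n_B*(2*n_A*n_B - n_A - n_B) / ((n_A+n_B)^2 * (n_A+n_B-1)) = 2000/900 = 2.2222.
        SD[R] = 1.4907.
Step 4: R = E[R], so z = 0 with no continuity correction.
Step 5: Two-sided p-value via normal approximation = 2*(1 - Phi(|z|)) = 1.000000.
Step 6: alpha = 0.05. fail to reject H0.

R = 6, z = 0.0000, p = 1.000000, fail to reject H0.


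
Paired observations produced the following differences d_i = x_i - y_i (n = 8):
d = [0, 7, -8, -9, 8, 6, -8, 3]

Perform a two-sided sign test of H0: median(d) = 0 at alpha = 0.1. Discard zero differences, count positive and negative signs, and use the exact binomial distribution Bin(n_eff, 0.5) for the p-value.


Step 1: Discard zero differences. Original n = 8; n_eff = number of nonzero differences = 7.
Nonzero differences (with sign): +7, -8, -9, +8, +6, -8, +3
Step 2: Count signs: positive = 4, negative = 3.
Step 3: Under H0: P(positive) = 0.5, so the number of positives S ~ Bin(7, 0.5).
Step 4: Two-sided exact p-value = sum of Bin(7,0.5) probabilities at or below the observed probability = 1.000000.
Step 5: alpha = 0.1. fail to reject H0.

n_eff = 7, pos = 4, neg = 3, p = 1.000000, fail to reject H0.
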